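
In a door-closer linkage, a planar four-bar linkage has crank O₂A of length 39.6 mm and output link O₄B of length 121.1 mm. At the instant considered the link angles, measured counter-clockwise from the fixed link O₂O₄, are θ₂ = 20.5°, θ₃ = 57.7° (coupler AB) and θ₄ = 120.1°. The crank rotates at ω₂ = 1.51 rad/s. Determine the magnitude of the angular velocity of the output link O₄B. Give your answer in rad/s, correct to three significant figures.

0.337

ω₂ = 1.51 rad/s
Differentiating the loop-closure r₂e^{iθ₂}+r₃e^{iθ₃}=r₁+r₄e^{iθ₄} gives r₂ω₂e^{iθ₂}+r₃ω₃e^{iθ₃}=r₄ω₄e^{iθ₄}.
Eliminating the other unknown: ω₄ = r₂ω₂ sin(θ₂−θ₃) / [r₄ sin(θ₄−θ₃)].
Numerator sine = -0.60460; denominator sine = +0.88620.
Result = 0.0396·1.51·(-0.60460) / (0.1211·(+0.88620)) = -0.33687 rad/s; magnitude 0.33687 rad/s.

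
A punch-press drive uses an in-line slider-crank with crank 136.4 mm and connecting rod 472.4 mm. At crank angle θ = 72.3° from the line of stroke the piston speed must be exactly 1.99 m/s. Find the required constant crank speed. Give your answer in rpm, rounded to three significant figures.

For an in-line slider-crank, |v_piston| = rω|sinθ|·[1 + r cosθ/√(L² − r² sin²θ)].
With r = 0.1364 m, L = 0.4724 m, θ = 72.3°: the bracketed kinematic factor |dx/dθ| = 0.14181 m.
ω = v/|dx/dθ| = 1.99/0.14181 = 14.033 rad/s.
N = 60ω/(2π) = 134.01 rpm.

134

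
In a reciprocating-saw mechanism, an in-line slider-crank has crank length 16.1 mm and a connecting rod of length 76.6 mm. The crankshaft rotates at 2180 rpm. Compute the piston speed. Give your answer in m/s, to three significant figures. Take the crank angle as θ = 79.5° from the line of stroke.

3.76

ω = 2π·2180/60 = 228.3 rad/s
For an in-line slider-crank, x = r cosθ + √(L² − r² sin²θ), so v = −rω sinθ·[1 + r cosθ/√(L² − r² sin²θ)].
With r = 0.0161 m, L = 0.0766 m, θ = 79.5°: √(L² − r² sin²θ) = 0.074946 m.
v = −0.0161·228.3·0.98325·[1 + 0.0161·0.18224/0.074946] = -3.7554 m/s.
|v| = 3.7554 m/s.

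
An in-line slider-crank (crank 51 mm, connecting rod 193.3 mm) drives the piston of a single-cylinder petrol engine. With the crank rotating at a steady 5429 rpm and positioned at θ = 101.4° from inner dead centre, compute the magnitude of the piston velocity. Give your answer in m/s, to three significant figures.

ω = 2π·5429/60 = 568.5 rad/s
For an in-line slider-crank, x = r cosθ + √(L² − r² sin²θ), so v = −rω sinθ·[1 + r cosθ/√(L² − r² sin²θ)].
With r = 0.051 m, L = 0.1933 m, θ = 101.4°: √(L² − r² sin²θ) = 0.18672 m.
v = −0.051·568.5·0.98027·[1 + 0.051·-0.19766/0.18672] = -26.888 m/s.
|v| = 26.888 m/s.

26.9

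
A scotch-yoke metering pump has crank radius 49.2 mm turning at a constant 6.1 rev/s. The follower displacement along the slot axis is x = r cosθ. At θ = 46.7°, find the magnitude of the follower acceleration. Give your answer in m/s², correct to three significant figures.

49.6

ω = 38.33 rad/s (from 6.1 rev/s).
x = r cosθ ⇒ ẍ = −rω² cosθ (ω constant).
|a| = rω²|cosθ| = 0.0492·(38.33)²·|cos 46.7°| = 49.567 m/s².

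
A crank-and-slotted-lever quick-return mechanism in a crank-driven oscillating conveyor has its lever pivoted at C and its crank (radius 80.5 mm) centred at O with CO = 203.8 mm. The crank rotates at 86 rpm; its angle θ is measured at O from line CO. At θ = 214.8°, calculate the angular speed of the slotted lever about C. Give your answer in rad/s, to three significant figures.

2.99

ω = 9.006 rad/s (from 86 rpm).
Crank pin A relative to C: A = (d + r cosθ, r sinθ); lever angle φ = atan2(r sinθ, d + r cosθ).
Differentiating tanφ: φ̇ = rω(d cosθ + r)/(d² + r² + 2dr cosθ).
d² + r² + 2dr cosθ = |CA|² = 0.0210713 m²;  d cosθ + r = -0.08685 m.
|ω_lever| = |0.0805·9.006·-0.08685| / 0.0210713 = 2.9881 rad/s.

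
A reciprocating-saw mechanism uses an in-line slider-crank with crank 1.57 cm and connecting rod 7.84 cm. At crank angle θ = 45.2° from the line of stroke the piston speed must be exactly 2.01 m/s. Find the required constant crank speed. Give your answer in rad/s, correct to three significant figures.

For an in-line slider-crank, |v_piston| = rω|sinθ|·[1 + r cosθ/√(L² − r² sin²θ)].
With r = 0.0157 m, L = 0.0784 m, θ = 45.2°: the bracketed kinematic factor |dx/dθ| = 0.012728 m.
ω = v/|dx/dθ| = 2.01/0.012728 = 157.92 rad/s.

158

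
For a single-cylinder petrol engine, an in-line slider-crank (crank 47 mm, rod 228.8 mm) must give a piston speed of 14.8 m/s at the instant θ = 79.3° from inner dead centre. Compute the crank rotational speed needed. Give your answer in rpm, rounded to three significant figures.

For an in-line slider-crank, |v_piston| = rω|sinθ|·[1 + r cosθ/√(L² − r² sin²θ)].
With r = 0.047 m, L = 0.2288 m, θ = 79.3°: the bracketed kinematic factor |dx/dθ| = 0.047981 m.
ω = v/|dx/dθ| = 14.8/0.047981 = 308.45 rad/s.
N = 60ω/(2π) = 2945.5 rpm.

2950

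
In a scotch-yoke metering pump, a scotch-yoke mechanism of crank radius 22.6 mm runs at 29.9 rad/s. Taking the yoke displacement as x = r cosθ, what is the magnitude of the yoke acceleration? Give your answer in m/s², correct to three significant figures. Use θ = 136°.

ω = 29.9 rad/s
x = r cosθ ⇒ ẍ = −rω² cosθ (ω constant).
|a| = rω²|cosθ| = 0.0226·(29.9)²·|cos 136°| = 14.534 m/s².

14.5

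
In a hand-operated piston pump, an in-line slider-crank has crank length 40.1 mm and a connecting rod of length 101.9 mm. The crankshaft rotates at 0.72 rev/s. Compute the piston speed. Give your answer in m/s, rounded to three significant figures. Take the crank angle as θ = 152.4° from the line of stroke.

0.0542

ω = 2π·0.72 = 4.524 rad/s
For an in-line slider-crank, x = r cosθ + √(L² − r² sin²θ), so v = −rω sinθ·[1 + r cosθ/√(L² − r² sin²θ)].
With r = 0.0401 m, L = 0.1019 m, θ = 152.4°: √(L² − r² sin²θ) = 0.10019 m.
v = −0.0401·4.524·0.46330·[1 + 0.0401·-0.88620/0.10019] = -0.054236 m/s.
|v| = 0.054236 m/s.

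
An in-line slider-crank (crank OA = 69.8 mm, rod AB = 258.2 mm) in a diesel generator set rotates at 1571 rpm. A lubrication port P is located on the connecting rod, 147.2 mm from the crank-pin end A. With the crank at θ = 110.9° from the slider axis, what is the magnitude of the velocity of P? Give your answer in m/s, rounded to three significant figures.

10.3

ω = 164.5 rad/s.  Crank-pin speed |V_A| = rω = 11.483 m/s, perpendicular to OA.
Rod angle: sinφ = −(r/L) sinθ ⇒ φ = -14.628°; ω_rod = −rω cosθ/√(L²−r²sin²θ) = +16.397 rad/s.
V_P = V_A + ω_rod × AP, with AP = 0.1472 m along the rod.
Components: V_Px = −rω sinθ − a·ω_rod·sinφ = -10.118 m/s;  V_Py = rω cosθ + a·ω_rod·cosφ = -1.7611 m/s.
|V_P| = √(V_Px² + V_Py²) = 10.27 m/s.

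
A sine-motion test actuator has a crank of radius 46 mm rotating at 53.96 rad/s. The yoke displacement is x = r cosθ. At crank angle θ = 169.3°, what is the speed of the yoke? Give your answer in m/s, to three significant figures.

ω = 53.96 rad/s
x = r cosθ ⇒ ẋ = −rω sinθ.
|v| = rω|sinθ| = 0.046·53.96·|sin 169.3°| = 0.46085 m/s.

0.461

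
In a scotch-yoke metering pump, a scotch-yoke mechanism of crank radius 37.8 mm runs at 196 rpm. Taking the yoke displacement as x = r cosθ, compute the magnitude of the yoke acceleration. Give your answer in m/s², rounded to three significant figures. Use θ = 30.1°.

ω = 20.53 rad/s (from 196 rpm).
x = r cosθ ⇒ ẍ = −rω² cosθ (ω constant).
|a| = rω²|cosθ| = 0.0378·(20.53)²·|cos 30.1°| = 13.777 m/s².

13.8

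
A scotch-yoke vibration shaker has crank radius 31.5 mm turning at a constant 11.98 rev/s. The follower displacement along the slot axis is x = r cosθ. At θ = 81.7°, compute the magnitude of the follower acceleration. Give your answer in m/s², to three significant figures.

ω = 75.27 rad/s (from 11.98 rev/s).
x = r cosθ ⇒ ẍ = −rω² cosθ (ω constant).
|a| = rω²|cosθ| = 0.0315·(75.27)²·|cos 81.7°| = 25.764 m/s².

25.8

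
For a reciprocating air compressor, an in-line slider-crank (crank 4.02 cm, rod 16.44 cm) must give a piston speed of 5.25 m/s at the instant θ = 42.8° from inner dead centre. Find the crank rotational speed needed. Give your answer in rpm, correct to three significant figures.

For an in-line slider-crank, |v_piston| = rω|sinθ|·[1 + r cosθ/√(L² − r² sin²θ)].
With r = 0.0402 m, L = 0.1644 m, θ = 42.8°: the bracketed kinematic factor |dx/dθ| = 0.032283 m.
ω = v/|dx/dθ| = 5.25/0.032283 = 162.62 rad/s.
N = 60ω/(2π) = 1552.9 rpm.

1550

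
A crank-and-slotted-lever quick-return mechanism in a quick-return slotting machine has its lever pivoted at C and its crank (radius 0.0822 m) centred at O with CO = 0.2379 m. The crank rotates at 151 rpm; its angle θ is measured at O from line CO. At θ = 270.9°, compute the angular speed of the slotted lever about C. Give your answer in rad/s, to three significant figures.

1.75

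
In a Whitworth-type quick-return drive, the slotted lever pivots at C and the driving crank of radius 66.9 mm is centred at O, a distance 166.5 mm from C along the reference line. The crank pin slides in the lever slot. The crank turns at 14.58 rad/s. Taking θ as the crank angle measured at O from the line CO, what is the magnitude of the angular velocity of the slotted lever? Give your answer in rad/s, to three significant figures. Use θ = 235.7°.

ω = 14.58 rad/s
Crank pin A relative to C: A = (d + r cosθ, r sinθ); lever angle φ = atan2(r sinθ, d + r cosθ).
Differentiating tanφ: φ̇ = rω(d cosθ + r)/(d² + r² + 2dr cosθ).
d² + r² + 2dr cosθ = |CA|² = 0.0196438 m²;  d cosθ + r = -0.026927 m.
|ω_lever| = |0.0669·14.58·-0.026927| / 0.0196438 = 1.337 rad/s.

1.34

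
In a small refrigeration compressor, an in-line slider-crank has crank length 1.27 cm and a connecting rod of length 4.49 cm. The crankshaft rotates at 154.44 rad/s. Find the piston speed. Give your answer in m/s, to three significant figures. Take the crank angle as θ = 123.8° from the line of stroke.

ω = 154.4 rad/s
For an in-line slider-crank, x = r cosθ + √(L² − r² sin²θ), so v = −rω sinθ·[1 + r cosθ/√(L² − r² sin²θ)].
With r = 0.0127 m, L = 0.0449 m, θ = 123.8°: √(L² − r² sin²θ) = 0.043642 m.
v = −0.0127·154.4·0.83098·[1 + 0.0127·-0.55630/0.043642] = -1.366 m/s.
|v| = 1.366 m/s.

1.37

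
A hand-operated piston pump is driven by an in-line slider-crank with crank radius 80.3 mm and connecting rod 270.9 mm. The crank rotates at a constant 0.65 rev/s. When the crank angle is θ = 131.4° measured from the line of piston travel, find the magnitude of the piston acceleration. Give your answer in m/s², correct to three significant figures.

ω = 2π·0.65 = 4.084 rad/s
x(θ) = r cosθ + √(L² − r² sin²θ); with ω constant, a = ω²·d²x/dθ².
d²x/dθ² = −r cosθ − r²(cos2θ)/√u − r⁴ sin²2θ/(4u^{3/2}),  u = L² − r² sin²θ = 0.0697587 m².
Substituting r = 0.0803 m, L = 0.2709 m, θ = 131.4°: d²x/dθ² = +0.055608 m.
a = ω²·d²x/dθ² = (4.084)²·(+0.055608) = +0.92752 m/s²;  |a| = 0.92752 m/s².

0.928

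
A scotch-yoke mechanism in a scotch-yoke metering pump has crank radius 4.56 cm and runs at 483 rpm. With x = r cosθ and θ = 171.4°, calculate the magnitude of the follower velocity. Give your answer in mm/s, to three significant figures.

345

ω = 50.58 rad/s (from 483 rpm).
x = r cosθ ⇒ ẋ = −rω sinθ.
|v| = rω|sinθ| = 0.0456·50.58·|sin 171.4°| = 0.34489 m/s = 344.89 mm/s.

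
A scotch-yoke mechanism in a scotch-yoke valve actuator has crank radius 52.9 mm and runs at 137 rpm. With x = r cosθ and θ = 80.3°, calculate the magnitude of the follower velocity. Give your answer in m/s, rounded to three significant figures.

ω = 14.35 rad/s (from 137 rpm).
x = r cosθ ⇒ ẋ = −rω sinθ.
|v| = rω|sinθ| = 0.0529·14.35·|sin 80.3°| = 0.74809 m/s.

0.748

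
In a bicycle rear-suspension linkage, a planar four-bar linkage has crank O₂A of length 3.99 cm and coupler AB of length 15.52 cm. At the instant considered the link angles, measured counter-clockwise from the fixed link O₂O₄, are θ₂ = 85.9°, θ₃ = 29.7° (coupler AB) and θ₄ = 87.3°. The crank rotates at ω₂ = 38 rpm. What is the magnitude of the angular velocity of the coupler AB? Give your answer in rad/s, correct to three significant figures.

0.0296

ω₂ = 3.979 rad/s (from 38 rpm).
Differentiating the loop-closure r₂e^{iθ₂}+r₃e^{iθ₃}=r₁+r₄e^{iθ₄} gives r₂ω₂e^{iθ₂}+r₃ω₃e^{iθ₃}=r₄ω₄e^{iθ₄}.
Eliminating the other unknown: ω₃ = r₂ω₂ sin(θ₄−θ₂) / [r₃ sin(θ₃−θ₄)].
Numerator sine = +0.02443; denominator sine = -0.84433.
Result = 0.0399·3.979·(+0.02443) / (0.1552·(-0.84433)) = -0.029604 rad/s; magnitude 0.029604 rad/s.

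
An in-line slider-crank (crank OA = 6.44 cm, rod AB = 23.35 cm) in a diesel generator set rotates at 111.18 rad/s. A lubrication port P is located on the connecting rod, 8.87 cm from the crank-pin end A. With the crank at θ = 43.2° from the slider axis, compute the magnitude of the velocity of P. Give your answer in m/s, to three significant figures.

ω = 111.2 rad/s.  Crank-pin speed |V_A| = rω = 7.16 m/s, perpendicular to OA.
Rod angle: sinφ = −(r/L) sinθ ⇒ φ = -10.883°; ω_rod = −rω cosθ/√(L²−r²sin²θ) = -22.762 rad/s.
V_P = V_A + ω_rod × AP, with AP = 0.0887 m along the rod.
Components: V_Px = −rω sinθ − a·ω_rod·sinφ = -5.2825 m/s;  V_Py = rω cosθ + a·ω_rod·cosφ = +3.2367 m/s.
|V_P| = √(V_Px² + V_Py²) = 6.1953 m/s.

6.20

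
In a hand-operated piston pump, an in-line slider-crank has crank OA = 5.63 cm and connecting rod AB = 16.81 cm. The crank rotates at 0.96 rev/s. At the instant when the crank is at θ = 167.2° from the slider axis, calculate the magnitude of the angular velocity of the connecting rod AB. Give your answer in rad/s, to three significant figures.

ω = 6.032 rad/s (converted from 0.96 rev/s).
The rod makes angle φ with the slider axis where L sinφ = r sinθ; differentiating, L cosφ·φ̇ = r ω cosθ.
L cosφ = √(L² − r² sin²θ) = 0.16764 m.
|ω_rod| = r ω |cosθ| / √(L² − r² sin²θ) = 0.0563·6.032·0.97515/0.16764 = 1.9754 rad/s.

1.98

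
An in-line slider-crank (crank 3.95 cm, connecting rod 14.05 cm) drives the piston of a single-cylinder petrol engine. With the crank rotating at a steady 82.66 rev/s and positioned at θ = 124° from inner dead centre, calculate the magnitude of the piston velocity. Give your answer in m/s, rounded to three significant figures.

ω = 2π·82.7 = 519.4 rad/s
For an in-line slider-crank, x = r cosθ + √(L² − r² sin²θ), so v = −rω sinθ·[1 + r cosθ/√(L² − r² sin²θ)].
With r = 0.0395 m, L = 0.1405 m, θ = 124°: √(L² − r² sin²θ) = 0.13663 m.
v = −0.0395·519.4·0.82904·[1 + 0.0395·-0.55919/0.13663] = -14.258 m/s.
|v| = 14.258 m/s.

14.3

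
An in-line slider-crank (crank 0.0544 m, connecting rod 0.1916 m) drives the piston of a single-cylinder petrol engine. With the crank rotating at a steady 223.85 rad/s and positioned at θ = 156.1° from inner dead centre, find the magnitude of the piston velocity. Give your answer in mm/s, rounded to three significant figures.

3640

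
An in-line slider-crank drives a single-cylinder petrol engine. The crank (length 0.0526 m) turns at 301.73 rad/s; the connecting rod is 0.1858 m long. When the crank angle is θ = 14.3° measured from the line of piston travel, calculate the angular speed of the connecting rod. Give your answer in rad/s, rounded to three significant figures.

ω = 301.7 rad/s
The rod makes angle φ with the slider axis where L sinφ = r sinθ; differentiating, L cosφ·φ̇ = r ω cosθ.
L cosφ = √(L² − r² sin²θ) = 0.18535 m.
|ω_rod| = r ω |cosθ| / √(L² − r² sin²θ) = 0.0526·301.7·0.96902/0.18535 = 82.976 rad/s.

83.0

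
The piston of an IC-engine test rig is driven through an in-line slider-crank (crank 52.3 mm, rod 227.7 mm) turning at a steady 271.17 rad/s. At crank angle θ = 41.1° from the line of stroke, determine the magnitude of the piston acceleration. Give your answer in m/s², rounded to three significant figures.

ω = 271.2 rad/s
x(θ) = r cosθ + √(L² − r² sin²θ); with ω constant, a = ω²·d²x/dθ².
d²x/dθ² = −r cosθ − r²(cos2θ)/√u − r⁴ sin²2θ/(4u^{3/2}),  u = L² − r² sin²θ = 0.0506653 m².
Substituting r = 0.0523 m, L = 0.2277 m, θ = 41.1°: d²x/dθ² = -0.041222 m.
a = ω²·d²x/dθ² = (271.2)²·(-0.041222) = -3031.2 m/s²;  |a| = 3031.2 m/s².

3030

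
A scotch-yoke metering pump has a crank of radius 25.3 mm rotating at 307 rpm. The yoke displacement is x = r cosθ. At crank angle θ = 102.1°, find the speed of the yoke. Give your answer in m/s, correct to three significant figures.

ω = 32.15 rad/s (from 307 rpm).
x = r cosθ ⇒ ẋ = −rω sinθ.
|v| = rω|sinθ| = 0.0253·32.15·|sin 102.1°| = 0.7953 m/s.

0.795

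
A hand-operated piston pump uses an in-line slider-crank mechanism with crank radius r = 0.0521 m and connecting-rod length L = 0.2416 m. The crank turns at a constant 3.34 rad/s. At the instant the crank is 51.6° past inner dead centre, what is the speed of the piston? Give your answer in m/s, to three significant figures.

0.155

ω = 3.34 rad/s
For an in-line slider-crank, x = r cosθ + √(L² − r² sin²θ), so v = −rω sinθ·[1 + r cosθ/√(L² − r² sin²θ)].
With r = 0.0521 m, L = 0.2416 m, θ = 51.6°: √(L² − r² sin²θ) = 0.23812 m.
v = −0.0521·3.34·0.78369·[1 + 0.0521·0.62115/0.23812] = -0.15491 m/s.
|v| = 0.15491 m/s.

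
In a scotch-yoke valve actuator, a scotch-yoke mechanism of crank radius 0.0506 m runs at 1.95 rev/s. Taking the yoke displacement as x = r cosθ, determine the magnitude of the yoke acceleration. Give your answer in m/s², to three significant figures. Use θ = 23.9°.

ω = 12.25 rad/s (from 1.95 rev/s).
x = r cosθ ⇒ ẍ = −rω² cosθ (ω constant).
|a| = rω²|cosθ| = 0.0506·(12.25)²·|cos 23.9°| = 6.9446 m/s².

6.94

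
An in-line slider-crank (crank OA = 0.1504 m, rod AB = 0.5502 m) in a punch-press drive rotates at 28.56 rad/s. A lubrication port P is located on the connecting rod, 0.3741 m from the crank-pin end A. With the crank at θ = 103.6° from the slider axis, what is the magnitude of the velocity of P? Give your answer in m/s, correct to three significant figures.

4.00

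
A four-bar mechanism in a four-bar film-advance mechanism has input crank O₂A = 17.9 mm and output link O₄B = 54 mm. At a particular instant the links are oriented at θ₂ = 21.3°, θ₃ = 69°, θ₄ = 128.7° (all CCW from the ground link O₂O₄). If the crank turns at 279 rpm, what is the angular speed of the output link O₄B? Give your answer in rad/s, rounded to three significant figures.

8.30

ω₂ = 29.22 rad/s (from 279 rpm).
Differentiating the loop-closure r₂e^{iθ₂}+r₃e^{iθ₃}=r₁+r₄e^{iθ₄} gives r₂ω₂e^{iθ₂}+r₃ω₃e^{iθ₃}=r₄ω₄e^{iθ₄}.
Eliminating the other unknown: ω₄ = r₂ω₂ sin(θ₂−θ₃) / [r₄ sin(θ₄−θ₃)].
Numerator sine = -0.73963; denominator sine = +0.86340.
Result = 0.0179·29.22·(-0.73963) / (0.054·(+0.86340)) = -8.2965 rad/s; magnitude 8.2965 rad/s.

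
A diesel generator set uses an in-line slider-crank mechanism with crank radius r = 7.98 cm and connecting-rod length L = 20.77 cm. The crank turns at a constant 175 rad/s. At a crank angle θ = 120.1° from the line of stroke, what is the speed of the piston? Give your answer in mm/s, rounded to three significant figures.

ω = 175 rad/s
For an in-line slider-crank, x = r cosθ + √(L² − r² sin²θ), so v = −rω sinθ·[1 + r cosθ/√(L² − r² sin²θ)].
With r = 0.0798 m, L = 0.2077 m, θ = 120.1°: √(L² − r² sin²θ) = 0.19589 m.
v = −0.0798·175·0.86515·[1 + 0.0798·-0.50151/0.19589] = -9.6135 m/s.
|v| = 9.6135 m/s = 9613.5 mm/s.

9610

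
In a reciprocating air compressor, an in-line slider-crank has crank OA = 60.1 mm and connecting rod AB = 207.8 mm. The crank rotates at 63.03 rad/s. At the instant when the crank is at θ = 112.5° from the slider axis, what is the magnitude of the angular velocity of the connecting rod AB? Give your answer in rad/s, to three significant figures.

7.24

ω = 63.03 rad/s
The rod makes angle φ with the slider axis where L sinφ = r sinθ; differentiating, L cosφ·φ̇ = r ω cosθ.
L cosφ = √(L² − r² sin²θ) = 0.20024 m.
|ω_rod| = r ω |cosθ| / √(L² − r² sin²θ) = 0.0601·63.03·0.38268/0.20024 = 7.2394 rad/s.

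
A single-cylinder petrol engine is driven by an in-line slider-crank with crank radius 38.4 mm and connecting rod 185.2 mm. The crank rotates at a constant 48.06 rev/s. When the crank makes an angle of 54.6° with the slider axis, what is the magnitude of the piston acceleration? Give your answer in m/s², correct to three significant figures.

1790

ω = 2π·48.1 = 302 rad/s
x(θ) = r cosθ + √(L² − r² sin²θ); with ω constant, a = ω²·d²x/dθ².
d²x/dθ² = −r cosθ − r²(cos2θ)/√u − r⁴ sin²2θ/(4u^{3/2}),  u = L² − r² sin²θ = 0.0333193 m².
Substituting r = 0.0384 m, L = 0.1852 m, θ = 54.6°: d²x/dθ² = -0.019667 m.
a = ω²·d²x/dθ² = (302)²·(-0.019667) = -1793.4 m/s²;  |a| = 1793.4 m/s².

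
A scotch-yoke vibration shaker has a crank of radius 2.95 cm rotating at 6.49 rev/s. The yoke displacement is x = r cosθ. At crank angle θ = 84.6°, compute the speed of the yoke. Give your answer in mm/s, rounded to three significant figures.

1200

ω = 40.78 rad/s (from 6.49 rev/s).
x = r cosθ ⇒ ẋ = −rω sinθ.
|v| = rω|sinθ| = 0.0295·40.78·|sin 84.6°| = 1.1976 m/s = 1197.6 mm/s.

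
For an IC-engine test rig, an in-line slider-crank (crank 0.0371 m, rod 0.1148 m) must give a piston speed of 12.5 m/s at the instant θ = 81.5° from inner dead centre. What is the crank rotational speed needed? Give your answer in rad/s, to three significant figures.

For an in-line slider-crank, |v_piston| = rω|sinθ|·[1 + r cosθ/√(L² − r² sin²θ)].
With r = 0.0371 m, L = 0.1148 m, θ = 81.5°: the bracketed kinematic factor |dx/dθ| = 0.038542 m.
ω = v/|dx/dθ| = 12.5/0.038542 = 324.32 rad/s.

324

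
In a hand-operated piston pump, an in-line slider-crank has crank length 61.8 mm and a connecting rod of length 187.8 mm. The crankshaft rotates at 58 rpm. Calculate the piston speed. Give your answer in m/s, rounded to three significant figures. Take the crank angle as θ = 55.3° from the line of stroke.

0.369

ω = 2π·58/60 = 6.074 rad/s
For an in-line slider-crank, x = r cosθ + √(L² − r² sin²θ), so v = −rω sinθ·[1 + r cosθ/√(L² − r² sin²θ)].
With r = 0.0618 m, L = 0.1878 m, θ = 55.3°: √(L² − r² sin²θ) = 0.1808 m.
v = −0.0618·6.074·0.82214·[1 + 0.0618·0.56928/0.1808] = -0.36865 m/s.
|v| = 0.36865 m/s.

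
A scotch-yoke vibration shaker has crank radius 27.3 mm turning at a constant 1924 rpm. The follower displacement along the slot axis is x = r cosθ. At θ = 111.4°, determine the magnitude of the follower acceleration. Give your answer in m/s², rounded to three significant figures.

404

ω = 201.5 rad/s (from 1924 rpm).
x = r cosθ ⇒ ẍ = −rω² cosθ (ω constant).
|a| = rω²|cosθ| = 0.0273·(201.5)²·|cos 111.4°| = 404.37 m/s².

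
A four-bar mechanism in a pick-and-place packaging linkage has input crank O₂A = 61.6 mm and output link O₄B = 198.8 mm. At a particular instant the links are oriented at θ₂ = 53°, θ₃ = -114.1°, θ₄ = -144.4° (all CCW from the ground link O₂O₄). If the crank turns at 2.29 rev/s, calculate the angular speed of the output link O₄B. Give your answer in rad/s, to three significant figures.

1.97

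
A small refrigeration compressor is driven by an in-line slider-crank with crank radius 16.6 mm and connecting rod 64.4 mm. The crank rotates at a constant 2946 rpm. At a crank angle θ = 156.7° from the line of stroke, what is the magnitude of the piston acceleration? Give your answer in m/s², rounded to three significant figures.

1170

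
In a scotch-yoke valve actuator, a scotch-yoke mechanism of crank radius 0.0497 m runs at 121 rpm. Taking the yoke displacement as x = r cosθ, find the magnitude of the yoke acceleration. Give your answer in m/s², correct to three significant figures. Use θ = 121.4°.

ω = 12.67 rad/s (from 121 rpm).
x = r cosθ ⇒ ẍ = −rω² cosθ (ω constant).
|a| = rω²|cosθ| = 0.0497·(12.67)²·|cos 121.4°| = 4.1575 m/s².

4.16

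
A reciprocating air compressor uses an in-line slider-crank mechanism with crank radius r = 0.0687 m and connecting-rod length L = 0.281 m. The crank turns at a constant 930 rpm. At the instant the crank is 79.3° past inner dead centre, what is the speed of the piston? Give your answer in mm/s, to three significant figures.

ω = 2π·930/60 = 97.39 rad/s
For an in-line slider-crank, x = r cosθ + √(L² − r² sin²θ), so v = −rω sinθ·[1 + r cosθ/√(L² − r² sin²θ)].
With r = 0.0687 m, L = 0.281 m, θ = 79.3°: √(L² − r² sin²θ) = 0.27277 m.
v = −0.0687·97.39·0.98261·[1 + 0.0687·0.18567/0.27277] = -6.8817 m/s.
|v| = 6.8817 m/s = 6881.7 mm/s.

6880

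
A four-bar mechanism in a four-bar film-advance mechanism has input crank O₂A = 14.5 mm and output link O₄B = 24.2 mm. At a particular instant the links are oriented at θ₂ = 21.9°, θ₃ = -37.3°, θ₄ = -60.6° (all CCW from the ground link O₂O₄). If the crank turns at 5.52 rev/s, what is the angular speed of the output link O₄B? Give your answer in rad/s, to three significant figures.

45.1

ω₂ = 34.68 rad/s (from 5.52 rev/s).
Differentiating the loop-closure r₂e^{iθ₂}+r₃e^{iθ₃}=r₁+r₄e^{iθ₄} gives r₂ω₂e^{iθ₂}+r₃ω₃e^{iθ₃}=r₄ω₄e^{iθ₄}.
Eliminating the other unknown: ω₄ = r₂ω₂ sin(θ₂−θ₃) / [r₄ sin(θ₄−θ₃)].
Numerator sine = +0.85896; denominator sine = -0.39555.
Result = 0.0145·34.68·(+0.85896) / (0.0242·(-0.39555)) = -45.128 rad/s; magnitude 45.128 rad/s.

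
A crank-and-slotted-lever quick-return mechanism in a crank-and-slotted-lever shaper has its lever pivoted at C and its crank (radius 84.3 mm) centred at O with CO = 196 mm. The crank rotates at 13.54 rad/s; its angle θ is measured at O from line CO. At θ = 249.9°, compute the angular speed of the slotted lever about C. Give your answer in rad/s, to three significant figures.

0.566

ω = 13.54 rad/s
Crank pin A relative to C: A = (d + r cosθ, r sinθ); lever angle φ = atan2(r sinθ, d + r cosθ).
Differentiating tanφ: φ̇ = rω(d cosθ + r)/(d² + r² + 2dr cosθ).
d² + r² + 2dr cosθ = |CA|² = 0.034166 m²;  d cosθ + r = +0.016943 m.
|ω_lever| = |0.0843·13.54·+0.016943| / 0.034166 = 0.56602 rad/s.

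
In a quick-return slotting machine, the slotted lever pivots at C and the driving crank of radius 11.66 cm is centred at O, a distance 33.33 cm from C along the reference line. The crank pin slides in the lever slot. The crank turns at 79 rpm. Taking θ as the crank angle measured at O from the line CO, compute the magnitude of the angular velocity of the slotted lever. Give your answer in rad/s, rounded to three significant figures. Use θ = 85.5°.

1.05

ω = 8.273 rad/s (from 79 rpm).
Crank pin A relative to C: A = (d + r cosθ, r sinθ); lever angle φ = atan2(r sinθ, d + r cosθ).
Differentiating tanφ: φ̇ = rω(d cosθ + r)/(d² + r² + 2dr cosθ).
d² + r² + 2dr cosθ = |CA|² = 0.130783 m²;  d cosθ + r = +0.14275 m.
|ω_lever| = |0.1166·8.273·+0.14275| / 0.130783 = 1.0529 rad/s.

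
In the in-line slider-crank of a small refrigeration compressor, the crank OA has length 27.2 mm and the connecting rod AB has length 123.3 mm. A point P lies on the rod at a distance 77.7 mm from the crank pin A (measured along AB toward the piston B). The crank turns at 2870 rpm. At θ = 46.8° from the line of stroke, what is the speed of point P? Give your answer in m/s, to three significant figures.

6.85

ω = 300.5 rad/s.  Crank-pin speed |V_A| = rω = 8.1748 m/s, perpendicular to OA.
Rod angle: sinφ = −(r/L) sinθ ⇒ φ = -9.254°; ω_rod = −rω cosθ/√(L²−r²sin²θ) = -45.984 rad/s.
V_P = V_A + ω_rod × AP, with AP = 0.0777 m along the rod.
Components: V_Px = −rω sinθ − a·ω_rod·sinφ = -6.5338 m/s;  V_Py = rω cosθ + a·ω_rod·cosφ = +2.0696 m/s.
|V_P| = √(V_Px² + V_Py²) = 6.8537 m/s.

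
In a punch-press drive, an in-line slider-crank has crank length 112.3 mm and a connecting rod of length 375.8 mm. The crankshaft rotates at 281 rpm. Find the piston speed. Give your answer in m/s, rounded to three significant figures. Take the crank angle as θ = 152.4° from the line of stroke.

ω = 2π·281/60 = 29.43 rad/s
For an in-line slider-crank, x = r cosθ + √(L² − r² sin²θ), so v = −rω sinθ·[1 + r cosθ/√(L² − r² sin²θ)].
With r = 0.1123 m, L = 0.3758 m, θ = 152.4°: √(L² − r² sin²θ) = 0.37218 m.
v = −0.1123·29.43·0.46330·[1 + 0.1123·-0.88620/0.37218] = -1.1216 m/s.
|v| = 1.1216 m/s.

1.12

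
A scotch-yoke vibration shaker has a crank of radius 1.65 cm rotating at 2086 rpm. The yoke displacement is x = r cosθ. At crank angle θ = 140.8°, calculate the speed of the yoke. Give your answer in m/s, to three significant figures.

ω = 218.4 rad/s (from 2086 rpm).
x = r cosθ ⇒ ẋ = −rω sinθ.
|v| = rω|sinθ| = 0.0165·218.4·|sin 140.8°| = 2.2781 m/s.

2.28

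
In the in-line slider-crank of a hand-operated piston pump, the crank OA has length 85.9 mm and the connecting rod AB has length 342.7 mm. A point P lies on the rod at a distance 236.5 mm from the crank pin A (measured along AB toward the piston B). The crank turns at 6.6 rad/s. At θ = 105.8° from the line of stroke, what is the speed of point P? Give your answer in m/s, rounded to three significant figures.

0.521

ω = 6.6 rad/s.  Crank-pin speed |V_A| = rω = 0.56694 m/s, perpendicular to OA.
Rod angle: sinφ = −(r/L) sinθ ⇒ φ = -13.957°; ω_rod = −rω cosθ/√(L²−r²sin²θ) = +0.46414 rad/s.
V_P = V_A + ω_rod × AP, with AP = 0.2365 m along the rod.
Components: V_Px = −rω sinθ − a·ω_rod·sinφ = -0.51904 m/s;  V_Py = rω cosθ + a·ω_rod·cosφ = -0.047837 m/s.
|V_P| = √(V_Px² + V_Py²) = 0.52124 m/s.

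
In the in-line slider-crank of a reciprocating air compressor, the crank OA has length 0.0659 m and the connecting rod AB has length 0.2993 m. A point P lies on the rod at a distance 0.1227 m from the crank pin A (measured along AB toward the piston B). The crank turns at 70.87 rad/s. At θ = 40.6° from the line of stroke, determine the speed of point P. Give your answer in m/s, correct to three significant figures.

3.87

ω = 70.87 rad/s.  Crank-pin speed |V_A| = rω = 4.6703 m/s, perpendicular to OA.
Rod angle: sinφ = −(r/L) sinθ ⇒ φ = -8.238°; ω_rod = −rω cosθ/√(L²−r²sin²θ) = -11.971 rad/s.
V_P = V_A + ω_rod × AP, with AP = 0.1227 m along the rod.
Components: V_Px = −rω sinθ − a·ω_rod·sinφ = -3.2498 m/s;  V_Py = rω cosθ + a·ω_rod·cosφ = +2.0923 m/s.
|V_P| = √(V_Px² + V_Py²) = 3.8651 m/s.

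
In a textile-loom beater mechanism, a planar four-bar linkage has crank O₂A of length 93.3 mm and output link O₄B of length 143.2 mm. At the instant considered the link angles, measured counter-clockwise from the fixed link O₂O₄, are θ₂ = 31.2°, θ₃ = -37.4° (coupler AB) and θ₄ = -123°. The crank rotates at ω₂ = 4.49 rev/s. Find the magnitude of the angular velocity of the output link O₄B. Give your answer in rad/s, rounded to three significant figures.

ω₂ = 28.21 rad/s (from 4.49 rev/s).
Differentiating the loop-closure r₂e^{iθ₂}+r₃e^{iθ₃}=r₁+r₄e^{iθ₄} gives r₂ω₂e^{iθ₂}+r₃ω₃e^{iθ₃}=r₄ω₄e^{iθ₄}.
Eliminating the other unknown: ω₄ = r₂ω₂ sin(θ₂−θ₃) / [r₄ sin(θ₄−θ₃)].
Numerator sine = +0.93106; denominator sine = -0.99705.
Result = 0.0933·28.21·(+0.93106) / (0.1432·(-0.99705)) = -17.164 rad/s; magnitude 17.164 rad/s.

17.2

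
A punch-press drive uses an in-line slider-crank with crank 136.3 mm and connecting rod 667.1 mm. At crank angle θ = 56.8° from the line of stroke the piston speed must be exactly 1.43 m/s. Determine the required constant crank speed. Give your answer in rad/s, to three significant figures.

For an in-line slider-crank, |v_piston| = rω|sinθ|·[1 + r cosθ/√(L² − r² sin²θ)].
With r = 0.1363 m, L = 0.6671 m, θ = 56.8°: the bracketed kinematic factor |dx/dθ| = 0.127 m.
ω = v/|dx/dθ| = 1.43/0.127 = 11.26 rad/s.

11.3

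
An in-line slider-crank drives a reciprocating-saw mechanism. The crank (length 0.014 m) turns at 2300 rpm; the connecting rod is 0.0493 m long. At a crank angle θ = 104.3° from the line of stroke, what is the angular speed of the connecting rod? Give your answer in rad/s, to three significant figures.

ω = 240.9 rad/s (converted from 2300 rpm).
The rod makes angle φ with the slider axis where L sinφ = r sinθ; differentiating, L cosφ·φ̇ = r ω cosθ.
L cosφ = √(L² − r² sin²θ) = 0.047397 m.
|ω_rod| = r ω |cosθ| / √(L² − r² sin²θ) = 0.014·240.9·0.24700/0.047397 = 17.572 rad/s.

17.6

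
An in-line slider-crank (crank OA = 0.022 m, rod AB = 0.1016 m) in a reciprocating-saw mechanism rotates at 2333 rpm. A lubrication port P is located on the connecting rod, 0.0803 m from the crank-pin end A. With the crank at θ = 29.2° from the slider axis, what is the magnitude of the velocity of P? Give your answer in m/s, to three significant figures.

3.17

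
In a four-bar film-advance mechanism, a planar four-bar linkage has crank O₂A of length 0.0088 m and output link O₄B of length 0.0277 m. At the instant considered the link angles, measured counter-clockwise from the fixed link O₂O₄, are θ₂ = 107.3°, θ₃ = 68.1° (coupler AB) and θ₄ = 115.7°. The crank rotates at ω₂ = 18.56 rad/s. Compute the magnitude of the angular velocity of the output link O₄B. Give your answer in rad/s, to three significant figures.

ω₂ = 18.56 rad/s
Differentiating the loop-closure r₂e^{iθ₂}+r₃e^{iθ₃}=r₁+r₄e^{iθ₄} gives r₂ω₂e^{iθ₂}+r₃ω₃e^{iθ₃}=r₄ω₄e^{iθ₄}.
Eliminating the other unknown: ω₄ = r₂ω₂ sin(θ₂−θ₃) / [r₄ sin(θ₄−θ₃)].
Numerator sine = +0.63203; denominator sine = +0.73846.
Result = 0.0088·18.56·(+0.63203) / (0.0277·(+0.73846)) = +5.0465 rad/s; magnitude 5.0465 rad/s.

5.05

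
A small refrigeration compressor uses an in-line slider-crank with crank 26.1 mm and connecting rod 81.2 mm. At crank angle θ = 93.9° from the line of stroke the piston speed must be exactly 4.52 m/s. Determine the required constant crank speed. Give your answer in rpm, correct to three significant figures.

1700

For an in-line slider-crank, |v_piston| = rω|sinθ|·[1 + r cosθ/√(L² − r² sin²θ)].
With r = 0.0261 m, L = 0.0812 m, θ = 93.9°: the bracketed kinematic factor |dx/dθ| = 0.025439 m.
ω = v/|dx/dθ| = 4.52/0.025439 = 177.68 rad/s.
N = 60ω/(2π) = 1696.7 rpm.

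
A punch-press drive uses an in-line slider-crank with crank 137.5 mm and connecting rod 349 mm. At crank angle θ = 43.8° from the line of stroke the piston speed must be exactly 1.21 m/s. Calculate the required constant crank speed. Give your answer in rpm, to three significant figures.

For an in-line slider-crank, |v_piston| = rω|sinθ|·[1 + r cosθ/√(L² − r² sin²θ)].
With r = 0.1375 m, L = 0.349 m, θ = 43.8°: the bracketed kinematic factor |dx/dθ| = 0.1233 m.
ω = v/|dx/dθ| = 1.21/0.1233 = 9.8136 rad/s.
N = 60ω/(2π) = 93.713 rpm.

93.7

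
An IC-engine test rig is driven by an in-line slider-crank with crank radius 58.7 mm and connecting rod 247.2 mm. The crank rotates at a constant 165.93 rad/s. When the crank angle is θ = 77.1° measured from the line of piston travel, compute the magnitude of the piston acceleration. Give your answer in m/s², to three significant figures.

ω = 165.9 rad/s
x(θ) = r cosθ + √(L² − r² sin²θ); with ω constant, a = ω²·d²x/dθ².
d²x/dθ² = −r cosθ − r²(cos2θ)/√u − r⁴ sin²2θ/(4u^{3/2}),  u = L² − r² sin²θ = 0.0578339 m².
Substituting r = 0.0587 m, L = 0.2472 m, θ = 77.1°: d²x/dθ² = -0.00024546 m.
a = ω²·d²x/dθ² = (165.9)²·(-0.00024546) = -6.7581 m/s²;  |a| = 6.7581 m/s².

6.76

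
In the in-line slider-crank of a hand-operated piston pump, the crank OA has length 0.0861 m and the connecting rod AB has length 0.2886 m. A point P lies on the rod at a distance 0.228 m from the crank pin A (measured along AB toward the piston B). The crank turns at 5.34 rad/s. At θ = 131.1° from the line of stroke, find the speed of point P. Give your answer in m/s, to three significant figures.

0.298

ω = 5.34 rad/s.  Crank-pin speed |V_A| = rω = 0.45977 m/s, perpendicular to OA.
Rod angle: sinφ = −(r/L) sinθ ⇒ φ = -12.992°; ω_rod = −rω cosθ/√(L²−r²sin²θ) = +1.0748 rad/s.
V_P = V_A + ω_rod × AP, with AP = 0.228 m along the rod.
Components: V_Px = −rω sinθ − a·ω_rod·sinφ = -0.29138 m/s;  V_Py = rω cosθ + a·ω_rod·cosφ = -0.063465 m/s.
|V_P| = √(V_Px² + V_Py²) = 0.29821 m/s.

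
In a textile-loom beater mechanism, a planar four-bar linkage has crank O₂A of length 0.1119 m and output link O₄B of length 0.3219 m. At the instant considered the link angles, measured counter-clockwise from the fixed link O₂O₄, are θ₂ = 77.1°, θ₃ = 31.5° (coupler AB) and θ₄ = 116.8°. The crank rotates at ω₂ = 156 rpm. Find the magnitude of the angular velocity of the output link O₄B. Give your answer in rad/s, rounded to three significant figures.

4.07

ω₂ = 16.34 rad/s (from 156 rpm).
Differentiating the loop-closure r₂e^{iθ₂}+r₃e^{iθ₃}=r₁+r₄e^{iθ₄} gives r₂ω₂e^{iθ₂}+r₃ω₃e^{iθ₃}=r₄ω₄e^{iθ₄}.
Eliminating the other unknown: ω₄ = r₂ω₂ sin(θ₂−θ₃) / [r₄ sin(θ₄−θ₃)].
Numerator sine = +0.71447; denominator sine = +0.99664.
Result = 0.1119·16.34·(+0.71447) / (0.3219·(+0.99664)) = +4.0711 rad/s; magnitude 4.0711 rad/s.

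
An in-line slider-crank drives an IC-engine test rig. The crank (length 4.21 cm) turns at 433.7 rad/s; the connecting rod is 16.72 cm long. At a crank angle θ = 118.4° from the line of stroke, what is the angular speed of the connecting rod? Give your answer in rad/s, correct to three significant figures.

ω = 433.7 rad/s
The rod makes angle φ with the slider axis where L sinφ = r sinθ; differentiating, L cosφ·φ̇ = r ω cosθ.
L cosφ = √(L² − r² sin²θ) = 0.16305 m.
|ω_rod| = r ω |cosθ| / √(L² − r² sin²θ) = 0.0421·433.7·0.47562/0.16305 = 53.263 rad/s.

53.3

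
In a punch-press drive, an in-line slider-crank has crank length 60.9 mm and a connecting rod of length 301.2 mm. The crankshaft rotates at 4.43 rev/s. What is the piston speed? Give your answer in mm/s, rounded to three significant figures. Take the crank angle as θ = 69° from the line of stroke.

1700

ω = 2π·4.43 = 27.83 rad/s
For an in-line slider-crank, x = r cosθ + √(L² − r² sin²θ), so v = −rω sinθ·[1 + r cosθ/√(L² − r² sin²θ)].
With r = 0.0609 m, L = 0.3012 m, θ = 69°: √(L² − r² sin²θ) = 0.29579 m.
v = −0.0609·27.83·0.93358·[1 + 0.0609·0.35837/0.29579] = -1.6993 m/s.
|v| = 1.6993 m/s = 1699.3 mm/s.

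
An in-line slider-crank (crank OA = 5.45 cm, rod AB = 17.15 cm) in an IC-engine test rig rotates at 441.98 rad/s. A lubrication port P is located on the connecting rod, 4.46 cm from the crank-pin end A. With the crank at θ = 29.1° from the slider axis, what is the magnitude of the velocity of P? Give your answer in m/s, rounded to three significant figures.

ω = 442 rad/s.  Crank-pin speed |V_A| = rω = 24.088 m/s, perpendicular to OA.
Rod angle: sinφ = −(r/L) sinθ ⇒ φ = -8.891°; ω_rod = −rω cosθ/√(L²−r²sin²θ) = -124.22 rad/s.
V_P = V_A + ω_rod × AP, with AP = 0.0446 m along the rod.
Components: V_Px = −rω sinθ − a·ω_rod·sinφ = -12.571 m/s;  V_Py = rω cosθ + a·ω_rod·cosφ = +15.574 m/s.
|V_P| = √(V_Px² + V_Py²) = 20.014 m/s.

20.0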